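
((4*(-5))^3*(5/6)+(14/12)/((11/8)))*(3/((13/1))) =-1538.27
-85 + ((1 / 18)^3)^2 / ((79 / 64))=-3568626314 / 41983839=-85.00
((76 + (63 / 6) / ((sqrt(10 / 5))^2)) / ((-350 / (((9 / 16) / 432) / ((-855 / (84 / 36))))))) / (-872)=-13 / 13742161920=-0.00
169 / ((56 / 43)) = 7267 / 56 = 129.77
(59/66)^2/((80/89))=309809/348480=0.89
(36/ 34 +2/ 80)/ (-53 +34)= -737/ 12920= -0.06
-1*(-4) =4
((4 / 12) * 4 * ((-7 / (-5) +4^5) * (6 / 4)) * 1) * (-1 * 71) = -728034 / 5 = -145606.80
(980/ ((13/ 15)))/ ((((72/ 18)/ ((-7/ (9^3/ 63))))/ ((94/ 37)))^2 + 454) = 38982996150/ 15885072593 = 2.45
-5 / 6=-0.83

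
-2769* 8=-22152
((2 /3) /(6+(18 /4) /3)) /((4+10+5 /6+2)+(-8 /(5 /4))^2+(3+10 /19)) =760 /524283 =0.00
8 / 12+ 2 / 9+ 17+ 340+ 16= 3365 / 9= 373.89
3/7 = 0.43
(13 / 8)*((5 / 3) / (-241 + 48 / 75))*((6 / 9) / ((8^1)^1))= -1625 / 1730592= -0.00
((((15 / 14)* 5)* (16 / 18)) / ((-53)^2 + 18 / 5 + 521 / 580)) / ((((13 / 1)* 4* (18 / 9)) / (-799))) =-5792750 / 445489317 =-0.01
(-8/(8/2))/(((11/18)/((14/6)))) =-84/11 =-7.64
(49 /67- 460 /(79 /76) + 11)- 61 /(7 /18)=-21773296 /37051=-587.66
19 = 19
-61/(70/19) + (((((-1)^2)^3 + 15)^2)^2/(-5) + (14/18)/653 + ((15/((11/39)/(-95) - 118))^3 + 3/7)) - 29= -452168026008304415455434811/34379311152931312335390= -13152.33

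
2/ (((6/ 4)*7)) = 4/ 21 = 0.19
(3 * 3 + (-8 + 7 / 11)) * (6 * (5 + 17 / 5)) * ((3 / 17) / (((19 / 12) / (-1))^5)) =-3386105856 / 2315152565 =-1.46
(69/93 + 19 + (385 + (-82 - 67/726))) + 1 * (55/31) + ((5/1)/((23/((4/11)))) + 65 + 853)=643166713/517638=1242.50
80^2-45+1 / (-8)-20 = 50679 / 8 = 6334.88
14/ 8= 7/ 4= 1.75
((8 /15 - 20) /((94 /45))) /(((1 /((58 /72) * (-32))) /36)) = 406464 /47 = 8648.17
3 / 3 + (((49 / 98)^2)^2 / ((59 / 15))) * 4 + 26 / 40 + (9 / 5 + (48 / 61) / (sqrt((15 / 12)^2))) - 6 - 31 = -1182521 / 35990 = -32.86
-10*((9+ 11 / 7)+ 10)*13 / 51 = -6240 / 119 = -52.44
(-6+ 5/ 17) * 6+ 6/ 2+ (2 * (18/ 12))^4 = 846/ 17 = 49.76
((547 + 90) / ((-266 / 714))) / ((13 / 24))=-59976 / 19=-3156.63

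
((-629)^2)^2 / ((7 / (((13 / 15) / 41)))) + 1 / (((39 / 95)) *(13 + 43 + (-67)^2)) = 24046571783167366 / 50872185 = 472686042.15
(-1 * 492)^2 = 242064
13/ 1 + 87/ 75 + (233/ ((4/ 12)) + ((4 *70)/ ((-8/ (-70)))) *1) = 79079/ 25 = 3163.16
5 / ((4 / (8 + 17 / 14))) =645 / 56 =11.52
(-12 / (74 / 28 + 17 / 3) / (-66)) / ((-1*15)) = -28 / 19195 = -0.00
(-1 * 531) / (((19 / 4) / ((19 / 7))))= -2124 / 7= -303.43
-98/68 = -49/34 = -1.44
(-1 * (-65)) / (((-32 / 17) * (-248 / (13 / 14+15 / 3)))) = 91715 / 111104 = 0.83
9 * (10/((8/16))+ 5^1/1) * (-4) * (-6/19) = 5400/19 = 284.21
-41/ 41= -1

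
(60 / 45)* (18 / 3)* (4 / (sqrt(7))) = 32* sqrt(7) / 7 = 12.09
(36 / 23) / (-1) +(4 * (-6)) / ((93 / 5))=-2036 / 713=-2.86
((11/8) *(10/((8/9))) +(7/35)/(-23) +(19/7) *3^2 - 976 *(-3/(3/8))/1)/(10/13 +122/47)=123520744321/52962560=2332.23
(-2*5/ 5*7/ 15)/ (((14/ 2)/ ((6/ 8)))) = -1/ 10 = -0.10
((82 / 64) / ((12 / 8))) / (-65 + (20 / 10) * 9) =-41 / 2256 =-0.02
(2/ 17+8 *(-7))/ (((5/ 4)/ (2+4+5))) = -8360/ 17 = -491.76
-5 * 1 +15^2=220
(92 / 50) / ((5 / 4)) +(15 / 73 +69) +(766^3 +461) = 4101282602557 / 9125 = 449455627.68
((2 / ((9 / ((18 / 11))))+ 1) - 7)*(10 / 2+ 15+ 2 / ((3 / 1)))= -3844 / 33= -116.48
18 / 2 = 9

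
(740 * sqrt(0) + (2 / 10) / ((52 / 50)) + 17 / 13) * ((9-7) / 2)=3 / 2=1.50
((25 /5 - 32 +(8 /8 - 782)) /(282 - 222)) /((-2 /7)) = 707 /15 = 47.13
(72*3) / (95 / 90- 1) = 3888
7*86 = 602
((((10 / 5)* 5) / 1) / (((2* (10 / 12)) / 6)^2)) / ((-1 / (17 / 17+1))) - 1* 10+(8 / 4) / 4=-2687 / 10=-268.70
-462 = -462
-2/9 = -0.22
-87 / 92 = -0.95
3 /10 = 0.30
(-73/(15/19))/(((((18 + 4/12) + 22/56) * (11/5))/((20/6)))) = -388360/51909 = -7.48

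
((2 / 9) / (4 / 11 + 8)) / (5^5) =11 / 1293750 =0.00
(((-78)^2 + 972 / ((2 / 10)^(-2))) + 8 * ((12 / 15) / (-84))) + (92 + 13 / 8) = 26109001 / 4200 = 6216.43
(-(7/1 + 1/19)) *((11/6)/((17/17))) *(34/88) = -1139/228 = -5.00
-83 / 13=-6.38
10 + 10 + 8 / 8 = 21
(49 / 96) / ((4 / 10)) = 245 / 192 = 1.28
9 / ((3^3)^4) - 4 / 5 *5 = -236195 / 59049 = -4.00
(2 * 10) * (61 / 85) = 244 / 17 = 14.35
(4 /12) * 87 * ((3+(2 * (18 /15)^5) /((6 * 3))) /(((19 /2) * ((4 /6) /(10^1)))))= 1781586 /11875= 150.03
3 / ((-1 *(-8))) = 3 / 8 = 0.38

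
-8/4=-2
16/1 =16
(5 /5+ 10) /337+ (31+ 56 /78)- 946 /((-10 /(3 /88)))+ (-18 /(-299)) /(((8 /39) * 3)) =424092311 /12091560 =35.07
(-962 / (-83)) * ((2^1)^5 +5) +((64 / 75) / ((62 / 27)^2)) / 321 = 91500713518 / 213366025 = 428.84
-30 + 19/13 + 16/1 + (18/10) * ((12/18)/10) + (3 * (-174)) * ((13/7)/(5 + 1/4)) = -3138364/15925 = -197.07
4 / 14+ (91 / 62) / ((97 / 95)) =72543 / 42098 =1.72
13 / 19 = 0.68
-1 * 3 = -3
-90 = -90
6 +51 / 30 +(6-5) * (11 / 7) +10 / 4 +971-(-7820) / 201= 7187497 / 7035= 1021.68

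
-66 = -66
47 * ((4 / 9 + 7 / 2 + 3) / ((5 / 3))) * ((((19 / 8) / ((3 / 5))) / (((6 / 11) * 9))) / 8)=19.74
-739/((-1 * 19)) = 739/19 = 38.89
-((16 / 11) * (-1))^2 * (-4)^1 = 1024 / 121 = 8.46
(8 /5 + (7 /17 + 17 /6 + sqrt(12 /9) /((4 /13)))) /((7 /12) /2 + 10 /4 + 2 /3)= 52*sqrt(3) /83 + 9884 /7055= 2.49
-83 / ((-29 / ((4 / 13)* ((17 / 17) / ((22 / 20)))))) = 3320 / 4147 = 0.80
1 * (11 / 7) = 11 / 7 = 1.57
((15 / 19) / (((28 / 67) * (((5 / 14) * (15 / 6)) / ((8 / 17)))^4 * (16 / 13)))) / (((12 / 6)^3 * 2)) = 917769216 / 123976484375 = 0.01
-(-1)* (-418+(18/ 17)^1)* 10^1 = -70880/ 17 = -4169.41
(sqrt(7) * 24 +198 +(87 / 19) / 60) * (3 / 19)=72 * sqrt(7) / 19 +225807 / 7220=41.30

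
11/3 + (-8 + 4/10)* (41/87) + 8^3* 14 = 3118117/435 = 7168.09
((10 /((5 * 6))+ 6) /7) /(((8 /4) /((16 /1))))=152 /21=7.24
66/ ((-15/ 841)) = -18502/ 5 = -3700.40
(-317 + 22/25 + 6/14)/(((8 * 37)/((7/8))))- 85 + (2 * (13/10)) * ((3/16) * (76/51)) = -42876031/503200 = -85.21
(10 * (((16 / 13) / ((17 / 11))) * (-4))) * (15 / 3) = -35200 / 221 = -159.28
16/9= 1.78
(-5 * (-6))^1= 30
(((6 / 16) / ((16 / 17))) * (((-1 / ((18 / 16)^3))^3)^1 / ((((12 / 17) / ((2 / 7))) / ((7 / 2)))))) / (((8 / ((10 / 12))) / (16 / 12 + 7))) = -591872000 / 3486784401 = -0.17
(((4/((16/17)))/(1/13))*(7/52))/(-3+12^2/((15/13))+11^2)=595/19424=0.03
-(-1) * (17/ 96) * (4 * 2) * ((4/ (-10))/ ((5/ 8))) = -68/ 75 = -0.91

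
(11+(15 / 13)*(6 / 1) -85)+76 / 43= -36508 / 559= -65.31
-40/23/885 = -8/4071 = -0.00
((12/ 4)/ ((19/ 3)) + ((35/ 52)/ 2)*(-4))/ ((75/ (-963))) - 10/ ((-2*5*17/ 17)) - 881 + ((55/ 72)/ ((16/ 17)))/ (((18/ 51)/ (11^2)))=-25205320319/ 42681600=-590.54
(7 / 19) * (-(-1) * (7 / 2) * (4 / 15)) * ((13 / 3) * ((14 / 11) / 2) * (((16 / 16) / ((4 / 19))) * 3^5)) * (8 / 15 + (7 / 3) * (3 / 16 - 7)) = -147962997 / 8800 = -16813.98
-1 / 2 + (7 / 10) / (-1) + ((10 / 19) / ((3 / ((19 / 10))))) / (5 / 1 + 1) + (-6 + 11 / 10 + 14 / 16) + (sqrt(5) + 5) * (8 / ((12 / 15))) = 10 * sqrt(5) + 16139 / 360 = 67.19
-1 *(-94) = 94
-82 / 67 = -1.22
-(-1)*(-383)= -383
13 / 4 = 3.25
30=30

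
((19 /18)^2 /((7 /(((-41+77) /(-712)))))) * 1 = -361 /44856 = -0.01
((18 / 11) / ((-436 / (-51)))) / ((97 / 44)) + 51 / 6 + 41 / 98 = 4665383 / 518077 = 9.01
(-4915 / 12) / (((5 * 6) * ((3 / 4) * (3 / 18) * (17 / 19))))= -18677 / 153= -122.07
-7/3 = -2.33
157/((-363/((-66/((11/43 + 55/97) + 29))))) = 1309694/1368301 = 0.96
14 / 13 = 1.08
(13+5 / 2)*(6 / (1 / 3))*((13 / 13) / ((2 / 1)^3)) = 279 / 8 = 34.88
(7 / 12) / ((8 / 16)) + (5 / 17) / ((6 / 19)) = 107 / 51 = 2.10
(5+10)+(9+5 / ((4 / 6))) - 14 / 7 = 59 / 2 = 29.50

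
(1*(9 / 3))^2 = 9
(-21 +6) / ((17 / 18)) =-270 / 17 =-15.88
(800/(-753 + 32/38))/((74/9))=-68400/528767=-0.13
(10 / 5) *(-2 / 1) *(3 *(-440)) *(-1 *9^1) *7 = -332640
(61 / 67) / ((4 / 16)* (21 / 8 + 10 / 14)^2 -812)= -765184 / 680100853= -0.00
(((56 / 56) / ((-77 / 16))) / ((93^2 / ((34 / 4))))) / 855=-136 / 569406915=-0.00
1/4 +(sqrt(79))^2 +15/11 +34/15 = 54701/660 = 82.88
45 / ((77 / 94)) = 4230 / 77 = 54.94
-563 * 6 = -3378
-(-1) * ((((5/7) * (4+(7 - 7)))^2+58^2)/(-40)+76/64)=-325817/3920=-83.12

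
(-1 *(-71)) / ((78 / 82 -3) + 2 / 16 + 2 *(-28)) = -23288 / 18999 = -1.23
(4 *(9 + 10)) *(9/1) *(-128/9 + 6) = -5624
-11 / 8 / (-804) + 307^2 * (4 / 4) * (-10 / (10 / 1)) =-94249.00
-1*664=-664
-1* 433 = -433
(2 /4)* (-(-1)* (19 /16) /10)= 19 /320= 0.06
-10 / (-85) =2 / 17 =0.12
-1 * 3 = -3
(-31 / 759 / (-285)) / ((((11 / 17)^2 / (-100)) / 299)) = -2329340 / 227601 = -10.23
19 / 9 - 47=-404 / 9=-44.89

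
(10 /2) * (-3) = -15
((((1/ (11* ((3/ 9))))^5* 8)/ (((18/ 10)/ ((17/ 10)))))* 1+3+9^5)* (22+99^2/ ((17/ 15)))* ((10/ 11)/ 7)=1274296551537120/ 19165069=66490579.89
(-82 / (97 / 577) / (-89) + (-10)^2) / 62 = 1.70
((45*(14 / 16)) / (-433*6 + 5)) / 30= -0.00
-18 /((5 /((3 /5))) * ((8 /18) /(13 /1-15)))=243 /25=9.72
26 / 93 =0.28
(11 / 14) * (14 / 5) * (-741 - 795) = -3379.20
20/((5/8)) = 32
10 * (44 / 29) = 440 / 29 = 15.17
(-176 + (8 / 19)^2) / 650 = -31736 / 117325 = -0.27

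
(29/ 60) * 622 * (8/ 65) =36076/ 975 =37.00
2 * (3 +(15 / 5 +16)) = 44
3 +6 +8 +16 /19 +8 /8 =358 /19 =18.84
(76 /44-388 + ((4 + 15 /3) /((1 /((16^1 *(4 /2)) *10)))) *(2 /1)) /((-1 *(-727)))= 59111 /7997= 7.39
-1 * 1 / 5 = -1 / 5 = -0.20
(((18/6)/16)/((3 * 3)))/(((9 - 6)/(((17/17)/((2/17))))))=17/288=0.06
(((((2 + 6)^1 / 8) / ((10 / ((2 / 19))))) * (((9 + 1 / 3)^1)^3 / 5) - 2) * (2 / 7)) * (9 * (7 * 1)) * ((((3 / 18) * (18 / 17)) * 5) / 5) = -7396 / 8075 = -0.92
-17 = -17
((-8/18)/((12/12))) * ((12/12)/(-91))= 0.00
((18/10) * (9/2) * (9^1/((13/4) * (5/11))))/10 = 8019/1625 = 4.93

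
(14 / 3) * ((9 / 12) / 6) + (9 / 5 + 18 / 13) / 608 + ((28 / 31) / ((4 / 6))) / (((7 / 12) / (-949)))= -8098804469 / 3675360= -2203.54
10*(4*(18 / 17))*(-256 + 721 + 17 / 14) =2349720 / 119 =19745.55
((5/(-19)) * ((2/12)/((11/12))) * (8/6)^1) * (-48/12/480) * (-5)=-5/1881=-0.00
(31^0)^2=1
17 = 17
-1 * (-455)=455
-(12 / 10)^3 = -216 / 125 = -1.73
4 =4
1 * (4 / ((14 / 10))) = 20 / 7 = 2.86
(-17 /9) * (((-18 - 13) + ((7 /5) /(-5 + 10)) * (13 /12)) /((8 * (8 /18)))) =156553 /9600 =16.31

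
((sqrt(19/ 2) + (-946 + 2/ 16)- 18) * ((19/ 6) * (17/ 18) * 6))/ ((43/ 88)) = -27397183/ 774 + 7106 * sqrt(38)/ 387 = -35283.69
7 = 7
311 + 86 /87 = 27143 /87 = 311.99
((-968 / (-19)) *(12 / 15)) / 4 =968 / 95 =10.19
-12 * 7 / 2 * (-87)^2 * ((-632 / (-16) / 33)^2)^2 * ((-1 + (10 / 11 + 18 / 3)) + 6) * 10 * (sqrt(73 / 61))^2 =-93001949.92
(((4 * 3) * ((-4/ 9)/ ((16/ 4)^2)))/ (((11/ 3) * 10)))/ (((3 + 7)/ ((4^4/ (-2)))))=32/ 275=0.12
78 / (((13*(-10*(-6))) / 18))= 9 / 5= 1.80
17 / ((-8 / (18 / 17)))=-2.25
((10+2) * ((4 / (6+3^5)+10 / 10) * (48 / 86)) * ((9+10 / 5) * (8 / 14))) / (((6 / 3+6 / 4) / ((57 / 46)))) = 2648448 / 174881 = 15.14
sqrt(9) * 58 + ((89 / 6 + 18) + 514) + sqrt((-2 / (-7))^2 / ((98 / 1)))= sqrt(2) / 49 + 4325 / 6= 720.86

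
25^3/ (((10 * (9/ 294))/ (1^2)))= 153125/ 3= 51041.67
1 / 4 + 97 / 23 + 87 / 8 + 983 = 183695 / 184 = 998.34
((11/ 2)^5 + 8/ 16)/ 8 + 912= 394539/ 256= 1541.17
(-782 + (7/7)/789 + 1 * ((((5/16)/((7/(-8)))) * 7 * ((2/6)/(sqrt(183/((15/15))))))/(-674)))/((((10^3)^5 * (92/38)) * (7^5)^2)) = -11722943/10252156687206000000000000000 + 19 * sqrt(183)/1923226631351121600000000000000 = -0.00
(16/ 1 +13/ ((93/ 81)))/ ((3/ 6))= 1694/ 31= 54.65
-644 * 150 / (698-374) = -8050 / 27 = -298.15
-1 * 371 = -371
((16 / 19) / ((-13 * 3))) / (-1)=16 / 741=0.02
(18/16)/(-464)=-9/3712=-0.00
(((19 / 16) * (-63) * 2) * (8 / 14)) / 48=-57 / 32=-1.78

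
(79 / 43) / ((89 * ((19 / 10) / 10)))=7900 / 72713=0.11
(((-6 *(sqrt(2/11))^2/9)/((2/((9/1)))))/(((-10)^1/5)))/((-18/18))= -3/11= -0.27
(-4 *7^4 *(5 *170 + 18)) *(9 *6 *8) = -3601269504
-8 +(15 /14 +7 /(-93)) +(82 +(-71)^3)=-465902477 /1302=-357836.00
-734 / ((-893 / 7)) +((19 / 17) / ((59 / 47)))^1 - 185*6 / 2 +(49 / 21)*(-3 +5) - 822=-3669657854 / 2687037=-1365.69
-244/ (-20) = 61/ 5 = 12.20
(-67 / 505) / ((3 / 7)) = -469 / 1515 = -0.31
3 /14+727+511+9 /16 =138743 /112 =1238.78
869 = 869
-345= -345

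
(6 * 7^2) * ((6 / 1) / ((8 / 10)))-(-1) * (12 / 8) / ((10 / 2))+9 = 22143 / 10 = 2214.30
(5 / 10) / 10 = 1 / 20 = 0.05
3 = 3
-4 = -4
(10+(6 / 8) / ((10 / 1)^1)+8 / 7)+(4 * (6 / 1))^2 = 164421 / 280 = 587.22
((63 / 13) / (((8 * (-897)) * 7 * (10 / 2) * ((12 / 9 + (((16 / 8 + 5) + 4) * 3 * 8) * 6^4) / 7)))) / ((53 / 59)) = -0.00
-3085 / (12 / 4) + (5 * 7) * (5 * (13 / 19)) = -51790 / 57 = -908.60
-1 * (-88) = 88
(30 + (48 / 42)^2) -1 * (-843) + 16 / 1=43625 / 49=890.31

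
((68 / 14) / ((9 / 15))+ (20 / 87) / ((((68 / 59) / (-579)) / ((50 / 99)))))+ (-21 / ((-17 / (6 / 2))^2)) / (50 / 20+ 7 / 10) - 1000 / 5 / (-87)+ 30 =-1685440465 / 92928528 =-18.14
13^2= 169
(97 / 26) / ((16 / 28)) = 679 / 104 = 6.53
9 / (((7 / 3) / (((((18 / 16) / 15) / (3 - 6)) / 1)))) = -27 / 280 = -0.10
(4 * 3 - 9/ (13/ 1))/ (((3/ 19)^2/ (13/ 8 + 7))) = 406847/ 104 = 3911.99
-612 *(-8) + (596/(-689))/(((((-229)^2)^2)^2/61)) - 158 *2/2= 24688695142109748759455646/5210784116105898851729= 4738.00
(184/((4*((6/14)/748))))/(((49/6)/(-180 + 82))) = -963424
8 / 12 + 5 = 17 / 3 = 5.67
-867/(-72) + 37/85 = 25453/2040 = 12.48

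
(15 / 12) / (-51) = -5 / 204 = -0.02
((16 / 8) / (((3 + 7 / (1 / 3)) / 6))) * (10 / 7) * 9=45 / 7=6.43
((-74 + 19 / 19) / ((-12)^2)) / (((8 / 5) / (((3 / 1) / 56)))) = -365 / 21504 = -0.02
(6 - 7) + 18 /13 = 0.38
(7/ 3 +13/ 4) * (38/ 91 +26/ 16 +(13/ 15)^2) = 30659669/ 1965600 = 15.60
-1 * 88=-88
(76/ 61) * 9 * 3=2052/ 61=33.64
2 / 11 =0.18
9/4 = 2.25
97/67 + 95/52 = 11409/3484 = 3.27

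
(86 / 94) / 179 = 43 / 8413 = 0.01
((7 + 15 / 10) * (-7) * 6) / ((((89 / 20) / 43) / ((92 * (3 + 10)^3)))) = -62056110480 / 89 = -697259668.31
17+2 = 19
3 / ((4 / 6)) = 9 / 2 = 4.50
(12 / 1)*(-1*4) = -48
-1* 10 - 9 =-19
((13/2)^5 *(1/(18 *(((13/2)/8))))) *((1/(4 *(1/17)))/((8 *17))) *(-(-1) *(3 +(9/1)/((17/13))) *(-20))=-999635/204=-4900.17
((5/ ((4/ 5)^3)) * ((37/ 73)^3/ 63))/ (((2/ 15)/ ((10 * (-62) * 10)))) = -122675234375/ 130709712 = -938.53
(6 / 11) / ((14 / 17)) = 51 / 77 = 0.66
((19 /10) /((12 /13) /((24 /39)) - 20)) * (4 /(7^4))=-76 /444185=-0.00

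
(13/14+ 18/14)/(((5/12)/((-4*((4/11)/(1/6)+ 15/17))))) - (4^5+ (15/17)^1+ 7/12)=-85655819/78540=-1090.60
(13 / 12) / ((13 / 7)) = 7 / 12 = 0.58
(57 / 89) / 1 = 0.64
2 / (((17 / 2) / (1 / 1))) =4 / 17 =0.24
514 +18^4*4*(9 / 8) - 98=472808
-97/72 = -1.35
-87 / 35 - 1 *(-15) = 438 / 35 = 12.51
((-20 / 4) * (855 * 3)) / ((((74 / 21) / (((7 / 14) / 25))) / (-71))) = 764883 / 148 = 5168.13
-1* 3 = -3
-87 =-87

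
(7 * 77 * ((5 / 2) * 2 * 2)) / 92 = 2695 / 46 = 58.59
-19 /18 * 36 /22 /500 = -19 /5500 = -0.00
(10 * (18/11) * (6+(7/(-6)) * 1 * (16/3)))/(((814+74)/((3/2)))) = -0.01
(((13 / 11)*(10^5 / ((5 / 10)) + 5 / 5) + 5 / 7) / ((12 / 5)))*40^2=36400292000 / 231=157577021.65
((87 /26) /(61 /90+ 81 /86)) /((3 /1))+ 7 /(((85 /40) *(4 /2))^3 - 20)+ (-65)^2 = 178710416761 /42290196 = 4225.81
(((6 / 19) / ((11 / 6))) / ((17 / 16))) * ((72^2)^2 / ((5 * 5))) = 15479341056 / 88825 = 174267.84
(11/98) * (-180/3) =-330/49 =-6.73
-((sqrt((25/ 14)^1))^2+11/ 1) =-179/ 14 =-12.79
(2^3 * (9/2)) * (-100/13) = -3600/13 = -276.92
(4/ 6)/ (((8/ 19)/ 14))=133/ 6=22.17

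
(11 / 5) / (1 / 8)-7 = 53 / 5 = 10.60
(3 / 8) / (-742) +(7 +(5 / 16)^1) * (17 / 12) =245961 / 23744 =10.36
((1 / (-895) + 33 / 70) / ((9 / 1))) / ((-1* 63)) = -5893 / 7104510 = -0.00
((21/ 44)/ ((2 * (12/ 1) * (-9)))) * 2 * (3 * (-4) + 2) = 35/ 792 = 0.04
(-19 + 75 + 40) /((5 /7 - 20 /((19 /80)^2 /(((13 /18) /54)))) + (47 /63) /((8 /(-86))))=-33685632 /4227461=-7.97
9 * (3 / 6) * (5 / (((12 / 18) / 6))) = 405 / 2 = 202.50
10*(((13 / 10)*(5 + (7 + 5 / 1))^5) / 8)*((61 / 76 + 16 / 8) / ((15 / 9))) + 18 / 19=11794754979 / 3040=3879853.61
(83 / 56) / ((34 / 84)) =249 / 68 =3.66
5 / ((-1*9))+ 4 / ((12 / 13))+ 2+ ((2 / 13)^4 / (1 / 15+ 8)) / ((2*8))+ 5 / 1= 335220592 / 31102929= 10.78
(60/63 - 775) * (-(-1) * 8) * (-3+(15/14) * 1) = 585180/49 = 11942.45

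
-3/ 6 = -1/ 2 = -0.50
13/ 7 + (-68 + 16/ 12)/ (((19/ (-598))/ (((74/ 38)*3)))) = 30981093/ 2527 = 12260.03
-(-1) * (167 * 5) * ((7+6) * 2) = 21710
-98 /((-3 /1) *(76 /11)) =539 /114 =4.73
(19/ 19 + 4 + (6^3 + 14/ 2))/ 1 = 228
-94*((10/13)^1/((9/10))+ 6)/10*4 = -150776/585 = -257.74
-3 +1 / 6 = -17 / 6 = -2.83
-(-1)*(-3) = -3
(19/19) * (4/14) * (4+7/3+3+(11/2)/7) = 425/147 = 2.89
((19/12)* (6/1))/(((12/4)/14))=133/3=44.33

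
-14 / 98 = -1 / 7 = -0.14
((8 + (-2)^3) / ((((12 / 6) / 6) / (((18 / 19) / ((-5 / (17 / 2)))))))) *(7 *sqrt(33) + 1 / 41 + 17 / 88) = 0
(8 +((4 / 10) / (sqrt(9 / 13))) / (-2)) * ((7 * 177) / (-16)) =-600.89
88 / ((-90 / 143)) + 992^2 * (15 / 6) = 110700908 / 45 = 2460020.18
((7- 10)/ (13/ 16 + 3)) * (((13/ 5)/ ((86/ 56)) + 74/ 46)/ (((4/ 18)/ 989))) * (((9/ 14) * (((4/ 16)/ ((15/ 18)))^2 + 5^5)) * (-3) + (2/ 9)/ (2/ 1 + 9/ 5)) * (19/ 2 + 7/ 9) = 871618233177247/ 1216950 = 716231754.12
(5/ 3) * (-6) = -10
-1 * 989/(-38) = 989/38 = 26.03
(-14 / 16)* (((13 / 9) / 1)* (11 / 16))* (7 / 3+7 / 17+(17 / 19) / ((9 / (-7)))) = -5962957 / 3348864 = -1.78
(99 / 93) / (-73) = -33 / 2263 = -0.01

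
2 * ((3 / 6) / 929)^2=0.00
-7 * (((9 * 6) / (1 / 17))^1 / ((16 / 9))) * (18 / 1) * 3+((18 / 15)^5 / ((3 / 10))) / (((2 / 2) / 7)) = -487829223 / 2500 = -195131.69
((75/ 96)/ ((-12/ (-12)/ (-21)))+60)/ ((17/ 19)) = 26505/ 544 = 48.72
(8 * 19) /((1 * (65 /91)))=1064 /5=212.80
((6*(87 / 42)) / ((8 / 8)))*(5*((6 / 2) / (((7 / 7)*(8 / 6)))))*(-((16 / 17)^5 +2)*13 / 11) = -14135322825 / 31236854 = -452.52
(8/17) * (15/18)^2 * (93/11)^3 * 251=1121631150/22627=49570.48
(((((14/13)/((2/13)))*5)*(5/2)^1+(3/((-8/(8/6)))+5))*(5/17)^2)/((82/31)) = 35650/11849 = 3.01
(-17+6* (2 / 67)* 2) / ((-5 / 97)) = 21631 / 67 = 322.85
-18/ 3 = -6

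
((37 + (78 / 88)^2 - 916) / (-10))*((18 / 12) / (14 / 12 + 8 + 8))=15302007 / 1994080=7.67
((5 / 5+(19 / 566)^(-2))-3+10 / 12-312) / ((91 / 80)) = 49752680 / 98553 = 504.83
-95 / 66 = -1.44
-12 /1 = -12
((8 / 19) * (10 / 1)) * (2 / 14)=80 / 133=0.60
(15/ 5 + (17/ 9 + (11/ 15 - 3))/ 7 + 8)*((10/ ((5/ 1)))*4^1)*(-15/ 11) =-27584/ 231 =-119.41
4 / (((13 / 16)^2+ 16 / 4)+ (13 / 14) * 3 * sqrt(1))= 7168 / 13343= 0.54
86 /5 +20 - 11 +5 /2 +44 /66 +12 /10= 917 /30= 30.57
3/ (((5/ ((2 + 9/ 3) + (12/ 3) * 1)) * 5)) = 27/ 25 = 1.08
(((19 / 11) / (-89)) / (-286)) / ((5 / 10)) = 19 / 139997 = 0.00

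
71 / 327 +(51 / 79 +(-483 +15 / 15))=-481.14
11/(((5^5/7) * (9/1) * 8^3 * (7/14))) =77/7200000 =0.00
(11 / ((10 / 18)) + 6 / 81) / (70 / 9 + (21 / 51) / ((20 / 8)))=45611 / 18228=2.50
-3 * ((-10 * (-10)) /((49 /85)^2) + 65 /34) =-74163195 /81634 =-908.48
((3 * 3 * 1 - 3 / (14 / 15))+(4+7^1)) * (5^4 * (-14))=-146875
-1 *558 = -558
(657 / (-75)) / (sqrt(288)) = -73 *sqrt(2) / 200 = -0.52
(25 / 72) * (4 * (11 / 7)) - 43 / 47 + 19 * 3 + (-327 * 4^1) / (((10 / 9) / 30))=-208796291 / 5922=-35257.73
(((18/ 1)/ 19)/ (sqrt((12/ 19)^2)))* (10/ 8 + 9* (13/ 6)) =249/ 8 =31.12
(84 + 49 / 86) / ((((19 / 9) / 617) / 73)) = 2948248737 / 1634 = 1804313.79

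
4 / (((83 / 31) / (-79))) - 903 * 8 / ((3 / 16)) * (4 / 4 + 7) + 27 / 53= -1356394323 / 4399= -308341.51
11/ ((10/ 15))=33/ 2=16.50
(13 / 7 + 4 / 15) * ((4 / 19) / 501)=892 / 999495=0.00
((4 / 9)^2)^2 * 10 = 2560 / 6561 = 0.39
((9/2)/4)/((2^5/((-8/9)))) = -1/32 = -0.03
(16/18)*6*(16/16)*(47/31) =752/93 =8.09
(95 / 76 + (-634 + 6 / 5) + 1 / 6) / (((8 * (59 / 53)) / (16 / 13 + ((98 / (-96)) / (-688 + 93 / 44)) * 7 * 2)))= -5915443671167 / 66664203840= -88.73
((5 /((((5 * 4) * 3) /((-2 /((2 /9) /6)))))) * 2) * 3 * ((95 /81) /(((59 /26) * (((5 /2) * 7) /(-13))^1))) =12844 /1239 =10.37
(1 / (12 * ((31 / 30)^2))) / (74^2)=75 / 5262436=0.00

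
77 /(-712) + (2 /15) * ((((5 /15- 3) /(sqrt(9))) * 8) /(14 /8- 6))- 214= -349496731 /1634040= -213.89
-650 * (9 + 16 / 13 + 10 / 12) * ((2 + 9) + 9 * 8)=-1790725 / 3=-596908.33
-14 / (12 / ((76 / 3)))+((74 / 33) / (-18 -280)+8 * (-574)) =-68172677 / 14751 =-4621.56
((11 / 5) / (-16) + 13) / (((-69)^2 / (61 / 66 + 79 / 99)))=10633 / 2285280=0.00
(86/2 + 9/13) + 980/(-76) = 7607/247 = 30.80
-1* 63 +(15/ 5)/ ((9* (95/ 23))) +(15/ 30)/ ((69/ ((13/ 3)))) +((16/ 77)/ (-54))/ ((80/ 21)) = -13603814/ 216315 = -62.89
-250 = -250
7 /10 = 0.70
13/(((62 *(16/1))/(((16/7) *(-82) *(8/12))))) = -1066/651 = -1.64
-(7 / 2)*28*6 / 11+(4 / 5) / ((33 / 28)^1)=-8708 / 165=-52.78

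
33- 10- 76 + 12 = -41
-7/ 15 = -0.47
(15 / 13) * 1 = 15 / 13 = 1.15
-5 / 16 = -0.31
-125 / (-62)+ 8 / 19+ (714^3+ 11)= 428785353061 / 1178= 363994357.44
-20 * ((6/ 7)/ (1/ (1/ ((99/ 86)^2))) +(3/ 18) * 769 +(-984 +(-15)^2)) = 288234710/ 22869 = 12603.73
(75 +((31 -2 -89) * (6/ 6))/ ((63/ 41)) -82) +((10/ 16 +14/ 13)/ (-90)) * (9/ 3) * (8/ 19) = -2389729/ 51870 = -46.07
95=95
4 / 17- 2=-30 / 17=-1.76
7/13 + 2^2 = 59/13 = 4.54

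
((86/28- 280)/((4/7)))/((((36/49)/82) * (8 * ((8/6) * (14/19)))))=-21141281/3072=-6881.93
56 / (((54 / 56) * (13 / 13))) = 1568 / 27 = 58.07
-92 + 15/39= -91.62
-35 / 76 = -0.46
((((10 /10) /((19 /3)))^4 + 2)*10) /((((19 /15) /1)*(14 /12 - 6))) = -234650700 /71806871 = -3.27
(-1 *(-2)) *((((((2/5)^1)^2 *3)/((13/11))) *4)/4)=264/325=0.81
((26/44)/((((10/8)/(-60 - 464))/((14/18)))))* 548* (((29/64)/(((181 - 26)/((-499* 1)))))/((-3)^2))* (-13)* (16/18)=-1228952627084/6214725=-197748.51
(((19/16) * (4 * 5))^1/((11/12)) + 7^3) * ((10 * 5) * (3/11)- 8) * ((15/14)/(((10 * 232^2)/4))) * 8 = 188697/1424654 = 0.13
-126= -126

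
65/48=1.35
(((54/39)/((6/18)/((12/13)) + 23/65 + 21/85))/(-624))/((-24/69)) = 52785/7959952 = 0.01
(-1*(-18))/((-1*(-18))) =1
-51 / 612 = -1 / 12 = -0.08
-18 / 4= -9 / 2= -4.50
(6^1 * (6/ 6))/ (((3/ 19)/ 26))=988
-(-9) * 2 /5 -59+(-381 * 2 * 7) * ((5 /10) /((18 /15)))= -22779 /10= -2277.90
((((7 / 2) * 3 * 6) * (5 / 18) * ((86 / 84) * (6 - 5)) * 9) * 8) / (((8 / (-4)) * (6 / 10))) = -1075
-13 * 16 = -208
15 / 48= 5 / 16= 0.31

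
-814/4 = -407/2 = -203.50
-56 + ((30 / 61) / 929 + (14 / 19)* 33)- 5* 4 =-55648388 / 1076711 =-51.68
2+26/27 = 2.96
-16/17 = -0.94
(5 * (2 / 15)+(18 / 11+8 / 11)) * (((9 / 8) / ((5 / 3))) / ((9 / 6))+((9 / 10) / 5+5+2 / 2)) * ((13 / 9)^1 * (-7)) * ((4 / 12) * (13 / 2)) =-261443 / 594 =-440.14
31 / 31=1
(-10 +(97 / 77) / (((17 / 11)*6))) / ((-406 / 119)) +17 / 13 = 132971 / 31668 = 4.20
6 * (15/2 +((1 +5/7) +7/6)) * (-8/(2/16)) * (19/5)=-530176/35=-15147.89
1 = 1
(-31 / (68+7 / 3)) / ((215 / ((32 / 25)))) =-2976 / 1134125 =-0.00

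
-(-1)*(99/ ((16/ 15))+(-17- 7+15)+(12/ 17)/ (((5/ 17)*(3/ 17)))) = 7793/ 80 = 97.41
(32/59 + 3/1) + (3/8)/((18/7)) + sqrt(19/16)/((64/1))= sqrt(19)/256 + 10445/2832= 3.71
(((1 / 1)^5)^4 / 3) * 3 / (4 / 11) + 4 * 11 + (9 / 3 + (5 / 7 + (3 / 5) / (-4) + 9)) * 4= 13581 / 140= 97.01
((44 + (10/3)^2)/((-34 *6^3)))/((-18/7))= 217/74358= 0.00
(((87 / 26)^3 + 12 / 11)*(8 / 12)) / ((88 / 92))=57150745 / 2126696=26.87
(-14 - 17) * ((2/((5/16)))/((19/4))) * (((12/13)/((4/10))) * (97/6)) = -1558.28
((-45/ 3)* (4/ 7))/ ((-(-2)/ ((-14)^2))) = -840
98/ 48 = 49/ 24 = 2.04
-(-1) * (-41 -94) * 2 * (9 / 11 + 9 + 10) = -58860 / 11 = -5350.91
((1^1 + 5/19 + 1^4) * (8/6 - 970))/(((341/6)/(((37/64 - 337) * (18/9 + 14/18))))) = 11210294575/310992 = 36046.89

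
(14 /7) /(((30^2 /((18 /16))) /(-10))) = -1 /40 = -0.02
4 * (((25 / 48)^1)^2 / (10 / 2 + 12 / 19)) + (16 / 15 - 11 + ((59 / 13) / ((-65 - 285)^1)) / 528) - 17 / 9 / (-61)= -913517217863 / 94082788800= -9.71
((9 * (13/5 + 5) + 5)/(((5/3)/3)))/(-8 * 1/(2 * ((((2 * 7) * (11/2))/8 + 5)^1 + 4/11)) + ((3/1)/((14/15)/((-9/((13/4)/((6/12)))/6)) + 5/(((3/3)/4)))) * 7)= 3128079726/24842975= 125.91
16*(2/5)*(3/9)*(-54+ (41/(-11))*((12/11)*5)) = -95936/605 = -158.57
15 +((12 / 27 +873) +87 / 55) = 440563 / 495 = 890.03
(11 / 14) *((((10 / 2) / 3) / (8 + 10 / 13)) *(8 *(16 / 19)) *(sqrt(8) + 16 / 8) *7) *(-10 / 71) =-457600 *sqrt(2) / 230679 - 457600 / 230679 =-4.79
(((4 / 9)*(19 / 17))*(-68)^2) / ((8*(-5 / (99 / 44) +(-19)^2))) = 2584 / 3229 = 0.80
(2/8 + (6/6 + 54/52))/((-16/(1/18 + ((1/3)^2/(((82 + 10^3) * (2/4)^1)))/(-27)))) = -1737995/218754432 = -0.01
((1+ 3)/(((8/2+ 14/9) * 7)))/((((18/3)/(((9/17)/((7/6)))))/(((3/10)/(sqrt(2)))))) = 243 * sqrt(2)/208250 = 0.00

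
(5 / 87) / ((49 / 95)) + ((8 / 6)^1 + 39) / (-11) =-5052 / 1421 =-3.56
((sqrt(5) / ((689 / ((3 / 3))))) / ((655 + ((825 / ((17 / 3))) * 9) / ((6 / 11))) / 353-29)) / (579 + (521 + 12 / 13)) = -6001 * sqrt(5) / 92584249284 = -0.00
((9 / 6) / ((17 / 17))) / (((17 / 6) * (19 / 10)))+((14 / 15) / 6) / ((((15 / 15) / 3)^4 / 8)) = 163242 / 1615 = 101.08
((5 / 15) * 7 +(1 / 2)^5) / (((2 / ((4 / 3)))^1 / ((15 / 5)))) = 227 / 48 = 4.73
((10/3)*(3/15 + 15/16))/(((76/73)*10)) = 6643/18240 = 0.36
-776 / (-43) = 776 / 43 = 18.05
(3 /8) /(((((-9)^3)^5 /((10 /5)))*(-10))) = 1 /2745215094595320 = 0.00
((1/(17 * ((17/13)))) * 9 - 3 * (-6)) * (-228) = -1212732/289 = -4196.30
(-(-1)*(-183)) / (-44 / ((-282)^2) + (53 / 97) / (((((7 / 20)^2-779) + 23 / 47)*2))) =1721447780347269 / 8506289633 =202373.52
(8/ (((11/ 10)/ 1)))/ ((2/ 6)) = 240/ 11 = 21.82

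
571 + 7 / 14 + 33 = 1209 / 2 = 604.50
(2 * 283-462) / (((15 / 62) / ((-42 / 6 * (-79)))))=3565744 / 15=237716.27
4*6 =24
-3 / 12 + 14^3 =10975 / 4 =2743.75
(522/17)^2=272484/289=942.85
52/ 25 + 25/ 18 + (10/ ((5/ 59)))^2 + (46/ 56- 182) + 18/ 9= 86614229/ 6300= 13748.29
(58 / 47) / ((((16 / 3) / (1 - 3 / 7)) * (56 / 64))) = 348 / 2303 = 0.15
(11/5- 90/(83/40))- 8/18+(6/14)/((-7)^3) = -373229848/8967735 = -41.62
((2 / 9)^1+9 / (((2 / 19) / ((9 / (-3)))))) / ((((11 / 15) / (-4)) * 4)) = 23065 / 66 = 349.47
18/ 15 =6/ 5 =1.20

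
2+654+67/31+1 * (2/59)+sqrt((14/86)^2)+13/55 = 2848805811/4325585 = 658.59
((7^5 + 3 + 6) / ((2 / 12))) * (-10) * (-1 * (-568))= -573089280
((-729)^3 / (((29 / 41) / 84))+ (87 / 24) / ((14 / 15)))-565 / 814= -60821644660846999 / 1321936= -46009522897.36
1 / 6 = 0.17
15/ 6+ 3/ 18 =8/ 3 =2.67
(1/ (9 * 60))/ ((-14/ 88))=-0.01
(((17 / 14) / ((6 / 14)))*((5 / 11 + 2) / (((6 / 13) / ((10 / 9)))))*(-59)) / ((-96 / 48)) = 65195 / 132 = 493.90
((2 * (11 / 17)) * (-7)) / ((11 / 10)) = -140 / 17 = -8.24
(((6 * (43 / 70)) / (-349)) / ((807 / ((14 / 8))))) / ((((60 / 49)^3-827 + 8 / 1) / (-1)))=-5058907 / 180511628576220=-0.00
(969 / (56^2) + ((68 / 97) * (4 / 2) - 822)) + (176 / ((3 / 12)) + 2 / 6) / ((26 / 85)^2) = 1034471743555 / 154225344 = 6707.53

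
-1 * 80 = -80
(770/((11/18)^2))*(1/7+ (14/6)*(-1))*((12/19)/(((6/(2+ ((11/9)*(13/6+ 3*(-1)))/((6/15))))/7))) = 379960/209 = 1817.99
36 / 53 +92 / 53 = 128 / 53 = 2.42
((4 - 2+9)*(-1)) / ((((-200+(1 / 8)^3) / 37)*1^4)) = 18944 / 9309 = 2.04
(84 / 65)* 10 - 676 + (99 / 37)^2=-11673367 / 17797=-655.92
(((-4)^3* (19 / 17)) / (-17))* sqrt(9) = 3648 / 289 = 12.62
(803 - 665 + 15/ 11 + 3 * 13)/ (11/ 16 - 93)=-31392/ 16247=-1.93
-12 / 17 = -0.71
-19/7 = -2.71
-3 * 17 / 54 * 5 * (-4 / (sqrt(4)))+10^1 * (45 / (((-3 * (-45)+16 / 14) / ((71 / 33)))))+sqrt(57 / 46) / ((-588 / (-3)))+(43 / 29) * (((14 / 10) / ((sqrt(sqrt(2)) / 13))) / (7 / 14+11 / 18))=sqrt(2622) / 9016+1562005 / 94347+35217 * 2^(3 / 4) / 2900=36.98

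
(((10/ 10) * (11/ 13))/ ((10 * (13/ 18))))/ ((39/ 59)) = 1947/ 10985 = 0.18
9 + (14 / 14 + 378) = 388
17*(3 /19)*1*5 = 255 /19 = 13.42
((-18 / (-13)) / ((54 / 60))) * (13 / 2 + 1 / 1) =150 / 13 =11.54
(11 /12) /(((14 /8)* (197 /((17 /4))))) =0.01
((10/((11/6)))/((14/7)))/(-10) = -3/11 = -0.27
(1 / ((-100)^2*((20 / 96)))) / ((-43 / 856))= -1284 / 134375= -0.01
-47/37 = -1.27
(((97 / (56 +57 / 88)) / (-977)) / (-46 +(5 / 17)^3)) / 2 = 20968684 / 1100079436185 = 0.00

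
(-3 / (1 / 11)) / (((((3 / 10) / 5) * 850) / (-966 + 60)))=9966 / 17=586.24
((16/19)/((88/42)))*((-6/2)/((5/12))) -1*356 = -358.89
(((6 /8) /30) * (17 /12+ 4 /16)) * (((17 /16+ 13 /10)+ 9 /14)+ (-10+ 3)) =-2237 /13440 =-0.17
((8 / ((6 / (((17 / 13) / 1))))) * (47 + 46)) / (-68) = -31 / 13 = -2.38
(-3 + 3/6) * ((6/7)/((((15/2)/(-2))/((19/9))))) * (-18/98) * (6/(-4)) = 114/343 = 0.33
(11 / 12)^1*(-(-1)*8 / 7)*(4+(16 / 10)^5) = 995896 / 65625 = 15.18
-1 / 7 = -0.14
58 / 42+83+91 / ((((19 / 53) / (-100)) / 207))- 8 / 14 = -2096524660 / 399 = -5254447.77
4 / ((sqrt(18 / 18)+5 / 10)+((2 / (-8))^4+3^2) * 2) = 512 / 2497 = 0.21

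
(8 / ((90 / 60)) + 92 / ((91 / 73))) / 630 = 10802 / 85995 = 0.13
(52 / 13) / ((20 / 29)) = 29 / 5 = 5.80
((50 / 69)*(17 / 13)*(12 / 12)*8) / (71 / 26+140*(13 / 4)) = 13600 / 821169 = 0.02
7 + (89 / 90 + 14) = 1979 / 90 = 21.99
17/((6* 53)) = 17/318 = 0.05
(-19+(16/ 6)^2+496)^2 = 234363.57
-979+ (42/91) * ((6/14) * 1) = -978.80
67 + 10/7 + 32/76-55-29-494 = -67717/133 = -509.15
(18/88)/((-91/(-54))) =243/2002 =0.12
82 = 82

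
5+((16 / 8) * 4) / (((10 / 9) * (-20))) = 116 / 25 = 4.64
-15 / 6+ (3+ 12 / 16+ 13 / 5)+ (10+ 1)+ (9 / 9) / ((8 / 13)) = 659 / 40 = 16.48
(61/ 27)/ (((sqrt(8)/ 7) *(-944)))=-427 *sqrt(2)/ 101952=-0.01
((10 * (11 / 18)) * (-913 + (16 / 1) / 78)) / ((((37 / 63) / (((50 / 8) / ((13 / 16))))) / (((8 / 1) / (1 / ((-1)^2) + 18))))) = -10964492000 / 356421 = -30762.76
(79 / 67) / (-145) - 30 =-291529 / 9715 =-30.01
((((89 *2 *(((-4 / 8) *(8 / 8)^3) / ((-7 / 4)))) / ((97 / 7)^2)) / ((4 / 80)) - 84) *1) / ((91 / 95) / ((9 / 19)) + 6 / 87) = -966373380 / 25677161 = -37.64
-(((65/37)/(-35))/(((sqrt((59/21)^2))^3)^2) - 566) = 883344894789761/1560679744717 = 566.00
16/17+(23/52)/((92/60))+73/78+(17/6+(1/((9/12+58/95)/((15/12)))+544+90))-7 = 289261079/457028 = 632.92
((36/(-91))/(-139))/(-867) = -12/3655561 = -0.00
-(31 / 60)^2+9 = 31439 / 3600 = 8.73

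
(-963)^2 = 927369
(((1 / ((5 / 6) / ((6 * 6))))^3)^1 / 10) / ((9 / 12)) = 10749.54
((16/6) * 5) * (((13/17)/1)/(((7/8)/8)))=33280/357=93.22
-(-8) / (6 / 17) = 68 / 3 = 22.67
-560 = -560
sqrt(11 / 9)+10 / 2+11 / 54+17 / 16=sqrt(11) / 3+2707 / 432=7.37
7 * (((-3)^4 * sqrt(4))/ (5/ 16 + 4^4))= 4.42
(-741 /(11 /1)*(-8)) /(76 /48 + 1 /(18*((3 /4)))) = 640224 /1969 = 325.15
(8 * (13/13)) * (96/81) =256/27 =9.48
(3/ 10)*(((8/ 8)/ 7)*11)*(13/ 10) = 429/ 700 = 0.61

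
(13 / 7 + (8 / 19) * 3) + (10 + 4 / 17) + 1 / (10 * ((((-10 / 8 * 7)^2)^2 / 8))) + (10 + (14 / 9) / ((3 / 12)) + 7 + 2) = 841446289268 / 21811584375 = 38.58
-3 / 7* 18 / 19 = -54 / 133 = -0.41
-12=-12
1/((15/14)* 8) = 7/60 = 0.12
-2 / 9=-0.22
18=18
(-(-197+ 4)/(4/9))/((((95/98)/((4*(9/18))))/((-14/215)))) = -1191582/20425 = -58.34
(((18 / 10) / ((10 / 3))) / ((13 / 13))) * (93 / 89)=2511 / 4450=0.56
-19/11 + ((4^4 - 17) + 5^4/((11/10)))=8860/11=805.45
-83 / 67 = -1.24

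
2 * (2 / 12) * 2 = 2 / 3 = 0.67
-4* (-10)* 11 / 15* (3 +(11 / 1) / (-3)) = -176 / 9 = -19.56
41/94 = 0.44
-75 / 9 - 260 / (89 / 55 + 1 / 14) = -633125 / 3903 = -162.21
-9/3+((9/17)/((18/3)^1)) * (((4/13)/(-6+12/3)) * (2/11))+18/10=-14616/12155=-1.20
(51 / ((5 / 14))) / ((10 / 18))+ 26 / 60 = 38621 / 150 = 257.47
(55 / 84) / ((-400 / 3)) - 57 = -127691 / 2240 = -57.00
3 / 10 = 0.30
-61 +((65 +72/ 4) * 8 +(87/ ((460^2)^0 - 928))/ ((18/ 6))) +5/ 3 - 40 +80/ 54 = 1574371/ 2781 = 566.12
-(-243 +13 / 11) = 2660 / 11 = 241.82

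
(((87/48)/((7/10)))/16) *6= 435/448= 0.97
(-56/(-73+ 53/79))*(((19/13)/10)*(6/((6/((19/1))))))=399266/185705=2.15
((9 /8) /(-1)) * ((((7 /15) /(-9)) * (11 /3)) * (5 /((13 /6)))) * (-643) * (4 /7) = -7073 /39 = -181.36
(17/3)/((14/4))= 34/21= 1.62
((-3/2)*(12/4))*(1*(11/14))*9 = -891/28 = -31.82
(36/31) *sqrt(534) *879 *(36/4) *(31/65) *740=42149808 *sqrt(534)/13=74924331.53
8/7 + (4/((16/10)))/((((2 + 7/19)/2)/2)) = 338/63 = 5.37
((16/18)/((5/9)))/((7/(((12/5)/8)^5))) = 243/437500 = 0.00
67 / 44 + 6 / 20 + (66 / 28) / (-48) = 21851 / 12320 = 1.77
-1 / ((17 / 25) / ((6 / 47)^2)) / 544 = -225 / 5107208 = -0.00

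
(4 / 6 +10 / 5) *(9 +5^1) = 112 / 3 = 37.33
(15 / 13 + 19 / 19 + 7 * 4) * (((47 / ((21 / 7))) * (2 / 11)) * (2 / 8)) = 9212 / 429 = 21.47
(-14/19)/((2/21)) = -147/19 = -7.74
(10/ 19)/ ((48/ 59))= 295/ 456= 0.65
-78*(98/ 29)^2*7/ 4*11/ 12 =-2403401/ 1682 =-1428.89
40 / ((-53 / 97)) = -3880 / 53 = -73.21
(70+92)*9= 1458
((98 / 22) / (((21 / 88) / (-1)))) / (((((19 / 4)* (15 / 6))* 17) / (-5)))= 448 / 969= 0.46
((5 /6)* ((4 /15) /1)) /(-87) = -2 /783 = -0.00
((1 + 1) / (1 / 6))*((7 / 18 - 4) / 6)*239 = -15535 / 9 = -1726.11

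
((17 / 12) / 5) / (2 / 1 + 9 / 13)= 221 / 2100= 0.11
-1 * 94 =-94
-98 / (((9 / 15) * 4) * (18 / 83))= -20335 / 108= -188.29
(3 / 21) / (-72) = -1 / 504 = -0.00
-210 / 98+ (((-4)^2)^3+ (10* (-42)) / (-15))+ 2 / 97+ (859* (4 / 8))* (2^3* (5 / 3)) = 20061485 / 2037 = 9848.54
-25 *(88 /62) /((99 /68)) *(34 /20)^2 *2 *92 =-3615968 /279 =-12960.46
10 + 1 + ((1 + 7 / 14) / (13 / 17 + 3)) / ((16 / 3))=22681 / 2048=11.07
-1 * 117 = -117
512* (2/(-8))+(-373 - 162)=-663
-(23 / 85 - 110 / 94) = 3594 / 3995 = 0.90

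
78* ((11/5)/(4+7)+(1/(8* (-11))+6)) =482.71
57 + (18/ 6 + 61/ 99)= 6001/ 99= 60.62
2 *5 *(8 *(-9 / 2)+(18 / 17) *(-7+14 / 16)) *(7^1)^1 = -101115 / 34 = -2973.97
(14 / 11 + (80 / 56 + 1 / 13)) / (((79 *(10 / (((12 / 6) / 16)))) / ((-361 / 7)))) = -0.02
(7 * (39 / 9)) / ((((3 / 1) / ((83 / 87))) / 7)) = 52871 / 783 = 67.52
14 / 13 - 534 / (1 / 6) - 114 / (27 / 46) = -397466 / 117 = -3397.15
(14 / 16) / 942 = 0.00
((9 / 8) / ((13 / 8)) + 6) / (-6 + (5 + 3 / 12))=-116 / 13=-8.92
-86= -86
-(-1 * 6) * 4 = 24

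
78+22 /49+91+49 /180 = 1496941 /8820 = 169.72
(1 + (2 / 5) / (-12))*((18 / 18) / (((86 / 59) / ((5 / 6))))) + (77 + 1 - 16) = 193663 / 3096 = 62.55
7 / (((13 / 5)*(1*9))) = 35 / 117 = 0.30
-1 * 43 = -43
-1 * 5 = -5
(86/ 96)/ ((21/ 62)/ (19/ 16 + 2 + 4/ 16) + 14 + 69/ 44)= 73315/ 1282164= 0.06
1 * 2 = 2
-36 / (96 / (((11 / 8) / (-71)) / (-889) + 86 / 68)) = -32569965 / 68673472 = -0.47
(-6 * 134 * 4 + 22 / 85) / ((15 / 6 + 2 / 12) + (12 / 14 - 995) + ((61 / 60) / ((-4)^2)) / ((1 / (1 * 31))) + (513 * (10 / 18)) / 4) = 367366272 / 104901611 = 3.50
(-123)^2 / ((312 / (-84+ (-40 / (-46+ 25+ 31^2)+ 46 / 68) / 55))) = -37226150121 / 9140560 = -4072.63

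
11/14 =0.79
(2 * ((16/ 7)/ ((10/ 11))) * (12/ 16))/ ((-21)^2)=44/ 5145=0.01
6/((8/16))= 12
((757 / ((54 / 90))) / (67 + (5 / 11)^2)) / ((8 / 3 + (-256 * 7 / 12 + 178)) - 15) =457985 / 398468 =1.15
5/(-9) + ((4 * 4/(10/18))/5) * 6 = 7651/225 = 34.00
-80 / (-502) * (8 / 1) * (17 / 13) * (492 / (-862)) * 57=-76279680 / 1406353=-54.24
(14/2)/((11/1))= 7/11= 0.64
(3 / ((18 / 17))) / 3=17 / 18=0.94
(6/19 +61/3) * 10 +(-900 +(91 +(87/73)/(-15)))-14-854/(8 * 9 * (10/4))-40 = -82554157/124830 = -661.33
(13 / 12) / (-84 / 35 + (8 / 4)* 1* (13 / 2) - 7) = 65 / 216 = 0.30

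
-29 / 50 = -0.58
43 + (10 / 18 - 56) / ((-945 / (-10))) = 72145 / 1701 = 42.41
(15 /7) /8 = 15 /56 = 0.27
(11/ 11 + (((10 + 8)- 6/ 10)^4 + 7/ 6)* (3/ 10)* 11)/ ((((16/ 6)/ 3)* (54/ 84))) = 26468293957/ 50000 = 529365.88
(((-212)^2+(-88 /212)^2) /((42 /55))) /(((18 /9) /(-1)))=-1735912475 /58989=-29427.73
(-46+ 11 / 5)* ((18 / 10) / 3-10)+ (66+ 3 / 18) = 71683 / 150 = 477.89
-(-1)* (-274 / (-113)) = 274 / 113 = 2.42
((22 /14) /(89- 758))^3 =-1331 /102700479987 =-0.00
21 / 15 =7 / 5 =1.40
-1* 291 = -291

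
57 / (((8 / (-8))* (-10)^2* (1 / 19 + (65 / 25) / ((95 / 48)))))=-1083 / 2596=-0.42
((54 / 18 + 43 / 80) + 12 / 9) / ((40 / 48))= 1169 / 200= 5.84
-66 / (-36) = 11 / 6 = 1.83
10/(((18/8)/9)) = 40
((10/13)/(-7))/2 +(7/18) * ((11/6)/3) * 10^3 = 1751345/7371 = 237.60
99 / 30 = 33 / 10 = 3.30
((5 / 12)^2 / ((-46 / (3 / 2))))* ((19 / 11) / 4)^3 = -171475 / 376172544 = -0.00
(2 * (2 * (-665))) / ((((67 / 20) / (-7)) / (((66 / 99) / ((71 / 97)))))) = 72245600 / 14271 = 5062.41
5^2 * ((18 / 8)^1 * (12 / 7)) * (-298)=-201150 / 7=-28735.71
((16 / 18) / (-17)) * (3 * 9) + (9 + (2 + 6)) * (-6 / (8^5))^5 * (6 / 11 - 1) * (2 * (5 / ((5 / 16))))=-9739880870918642902113 / 6899082283567372304384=-1.41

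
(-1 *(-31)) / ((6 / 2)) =31 / 3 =10.33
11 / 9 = 1.22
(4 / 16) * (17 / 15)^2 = 289 / 900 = 0.32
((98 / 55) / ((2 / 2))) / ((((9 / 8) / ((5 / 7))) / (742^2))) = 61663168 / 99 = 622860.28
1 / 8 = 0.12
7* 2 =14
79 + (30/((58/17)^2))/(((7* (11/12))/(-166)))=798143/64757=12.33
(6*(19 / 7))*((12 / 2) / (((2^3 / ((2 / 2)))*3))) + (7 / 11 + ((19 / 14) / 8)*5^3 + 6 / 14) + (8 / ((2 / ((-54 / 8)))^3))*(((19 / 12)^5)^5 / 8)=-7166839835937902505001415710238039 / 1910735378232879523924279296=-3750828.04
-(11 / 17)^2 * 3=-363 / 289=-1.26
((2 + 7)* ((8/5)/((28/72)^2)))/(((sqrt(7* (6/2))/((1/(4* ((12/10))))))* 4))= 81* sqrt(21)/343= 1.08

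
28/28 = 1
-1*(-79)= 79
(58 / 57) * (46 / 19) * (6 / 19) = 5336 / 6859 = 0.78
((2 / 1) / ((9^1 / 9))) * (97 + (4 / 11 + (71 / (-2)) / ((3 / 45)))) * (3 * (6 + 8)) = -402066 / 11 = -36551.45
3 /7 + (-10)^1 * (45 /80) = -291 /56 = -5.20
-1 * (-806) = 806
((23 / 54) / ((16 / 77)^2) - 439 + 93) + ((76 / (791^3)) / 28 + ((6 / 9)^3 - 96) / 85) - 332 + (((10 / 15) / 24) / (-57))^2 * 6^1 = -520686979467773981237 / 778002390343503360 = -669.26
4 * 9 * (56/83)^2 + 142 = 1091134/6889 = 158.39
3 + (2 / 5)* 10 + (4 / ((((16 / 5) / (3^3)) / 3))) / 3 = 163 / 4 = 40.75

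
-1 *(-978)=978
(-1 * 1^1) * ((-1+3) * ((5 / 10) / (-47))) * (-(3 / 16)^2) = -9 / 12032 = -0.00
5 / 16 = 0.31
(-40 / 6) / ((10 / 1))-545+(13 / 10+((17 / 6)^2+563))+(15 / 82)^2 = 2019311 / 75645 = 26.69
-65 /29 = -2.24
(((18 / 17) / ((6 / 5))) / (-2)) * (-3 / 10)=9 / 68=0.13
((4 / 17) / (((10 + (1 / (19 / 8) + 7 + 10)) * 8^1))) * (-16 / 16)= -19 / 17714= -0.00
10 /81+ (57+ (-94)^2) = 720343 /81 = 8893.12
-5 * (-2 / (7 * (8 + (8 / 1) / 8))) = 10 / 63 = 0.16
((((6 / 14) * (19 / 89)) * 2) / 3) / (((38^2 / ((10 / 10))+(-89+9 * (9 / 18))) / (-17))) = -1292 / 1693937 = -0.00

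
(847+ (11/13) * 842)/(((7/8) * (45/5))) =162184/819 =198.03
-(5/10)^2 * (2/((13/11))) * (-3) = 33/26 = 1.27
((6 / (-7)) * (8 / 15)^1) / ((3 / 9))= -1.37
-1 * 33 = -33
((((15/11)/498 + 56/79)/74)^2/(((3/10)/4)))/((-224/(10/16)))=-87810231675/25525084399721984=-0.00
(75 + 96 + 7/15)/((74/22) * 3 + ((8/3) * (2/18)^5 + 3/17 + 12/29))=205903213461/12826382765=16.05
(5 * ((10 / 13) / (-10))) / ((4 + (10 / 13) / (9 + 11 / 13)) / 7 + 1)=-2240 / 9217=-0.24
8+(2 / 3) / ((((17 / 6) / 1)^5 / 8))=11400328 / 1419857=8.03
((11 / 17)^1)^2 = 121 / 289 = 0.42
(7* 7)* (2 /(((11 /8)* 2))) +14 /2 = 469 /11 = 42.64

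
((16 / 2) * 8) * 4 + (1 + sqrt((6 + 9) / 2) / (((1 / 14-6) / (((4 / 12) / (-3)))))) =7 * sqrt(30) / 747 + 257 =257.05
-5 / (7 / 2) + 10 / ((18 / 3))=5 / 21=0.24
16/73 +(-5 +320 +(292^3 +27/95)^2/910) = 408382562129041469387/599530750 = 681170335514.97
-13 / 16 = -0.81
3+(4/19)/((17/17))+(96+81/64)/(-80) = 38809/19456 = 1.99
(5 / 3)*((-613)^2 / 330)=375769 / 198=1897.82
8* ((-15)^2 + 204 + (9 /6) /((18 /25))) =10346 /3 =3448.67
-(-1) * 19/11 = 19/11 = 1.73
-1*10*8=-80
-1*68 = -68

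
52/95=0.55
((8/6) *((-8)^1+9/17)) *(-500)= 254000/51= 4980.39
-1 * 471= -471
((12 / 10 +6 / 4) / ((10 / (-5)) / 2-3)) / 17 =-0.04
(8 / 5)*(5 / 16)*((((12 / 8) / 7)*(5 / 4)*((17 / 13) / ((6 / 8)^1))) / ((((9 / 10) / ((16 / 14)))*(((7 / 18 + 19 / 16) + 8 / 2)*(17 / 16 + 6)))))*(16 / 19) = 6963200 / 1098214117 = 0.01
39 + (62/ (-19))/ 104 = 38501/ 988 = 38.97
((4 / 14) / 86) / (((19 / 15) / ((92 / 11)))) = 1380 / 62909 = 0.02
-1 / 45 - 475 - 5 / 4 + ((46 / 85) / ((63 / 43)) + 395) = -80.90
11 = 11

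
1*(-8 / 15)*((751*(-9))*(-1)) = -18024 / 5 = -3604.80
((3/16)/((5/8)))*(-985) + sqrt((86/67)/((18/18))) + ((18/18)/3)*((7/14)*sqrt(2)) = -591/2 + sqrt(2)/6 + sqrt(5762)/67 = -294.13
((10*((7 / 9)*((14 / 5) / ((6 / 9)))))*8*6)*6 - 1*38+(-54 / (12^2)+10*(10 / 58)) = 2174153 / 232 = 9371.35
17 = 17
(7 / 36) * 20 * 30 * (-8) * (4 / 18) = -5600 / 27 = -207.41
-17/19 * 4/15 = -68/285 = -0.24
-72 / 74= -0.97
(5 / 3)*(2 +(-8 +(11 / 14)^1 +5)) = -5 / 14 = -0.36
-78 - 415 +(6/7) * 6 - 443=-6516/7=-930.86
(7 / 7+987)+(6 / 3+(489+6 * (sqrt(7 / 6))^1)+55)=sqrt(42)+1534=1540.48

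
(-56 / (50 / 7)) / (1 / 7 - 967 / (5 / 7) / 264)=362208 / 230315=1.57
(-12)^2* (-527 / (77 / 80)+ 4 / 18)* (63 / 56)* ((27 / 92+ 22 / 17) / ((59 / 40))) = -169518084840 / 1776313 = -95432.55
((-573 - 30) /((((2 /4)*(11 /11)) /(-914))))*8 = 8818272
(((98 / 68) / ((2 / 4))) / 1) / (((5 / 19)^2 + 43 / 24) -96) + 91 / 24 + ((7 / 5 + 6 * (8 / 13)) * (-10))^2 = 146047448368879 / 56238699192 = 2596.92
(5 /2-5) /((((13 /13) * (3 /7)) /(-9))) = 105 /2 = 52.50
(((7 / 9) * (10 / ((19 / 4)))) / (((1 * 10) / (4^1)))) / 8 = 0.08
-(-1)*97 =97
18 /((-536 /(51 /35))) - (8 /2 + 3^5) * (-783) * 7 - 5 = 12698662301 /9380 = 1353801.95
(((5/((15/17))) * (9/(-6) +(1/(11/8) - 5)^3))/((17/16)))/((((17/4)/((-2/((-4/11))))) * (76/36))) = -10158672/39083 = -259.93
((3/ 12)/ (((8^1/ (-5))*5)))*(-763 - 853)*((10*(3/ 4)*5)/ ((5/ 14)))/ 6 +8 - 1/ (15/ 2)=53497/ 60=891.62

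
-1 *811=-811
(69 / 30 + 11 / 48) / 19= 607 / 4560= 0.13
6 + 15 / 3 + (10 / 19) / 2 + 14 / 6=775 / 57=13.60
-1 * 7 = -7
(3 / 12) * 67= 67 / 4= 16.75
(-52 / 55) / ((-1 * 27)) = 52 / 1485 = 0.04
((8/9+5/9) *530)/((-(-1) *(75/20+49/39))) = 358280/2343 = 152.92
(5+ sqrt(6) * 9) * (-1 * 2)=-18 * sqrt(6) - 10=-54.09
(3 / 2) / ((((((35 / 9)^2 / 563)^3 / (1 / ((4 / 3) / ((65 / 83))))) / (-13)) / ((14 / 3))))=-48082628455912089 / 17437262500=-2757464.28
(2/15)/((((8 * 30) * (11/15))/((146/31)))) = 0.00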